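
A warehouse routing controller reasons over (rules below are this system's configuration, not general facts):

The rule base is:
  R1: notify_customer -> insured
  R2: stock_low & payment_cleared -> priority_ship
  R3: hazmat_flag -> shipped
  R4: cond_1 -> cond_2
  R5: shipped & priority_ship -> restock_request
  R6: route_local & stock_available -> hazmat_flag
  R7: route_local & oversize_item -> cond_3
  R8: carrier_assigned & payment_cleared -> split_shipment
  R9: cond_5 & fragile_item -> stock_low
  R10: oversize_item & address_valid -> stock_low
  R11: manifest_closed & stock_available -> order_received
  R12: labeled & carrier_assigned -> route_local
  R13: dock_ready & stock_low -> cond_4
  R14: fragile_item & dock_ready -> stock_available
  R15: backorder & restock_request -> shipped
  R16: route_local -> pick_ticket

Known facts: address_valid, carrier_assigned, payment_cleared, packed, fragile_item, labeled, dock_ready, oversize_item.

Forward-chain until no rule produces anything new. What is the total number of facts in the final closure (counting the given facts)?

Round 1: R8 [carrier_assigned & payment_cleared -> split_shipment]; R10 [oversize_item & address_valid -> stock_low]; R12 [labeled & carrier_assigned -> route_local]; R14 [fragile_item & dock_ready -> stock_available]. New: split_shipment, stock_low, route_local, stock_available.
Round 2: R2 [stock_low & payment_cleared -> priority_ship]; R6 [route_local & stock_available -> hazmat_flag]; R7 [route_local & oversize_item -> cond_3]; R13 [dock_ready & stock_low -> cond_4]; R16 [route_local -> pick_ticket]. New: priority_ship, hazmat_flag, cond_3, cond_4, pick_ticket.
Round 3: R3 [hazmat_flag -> shipped]. New: shipped.
Round 4: R5 [shipped & priority_ship -> restock_request]. New: restock_request.
Closure: {address_valid, carrier_assigned, cond_3, cond_4, dock_ready, fragile_item, hazmat_flag, labeled, oversize_item, packed, payment_cleared, pick_ticket, priority_ship, restock_request, route_local, shipped, split_shipment, stock_available, stock_low} — 19 facts.

19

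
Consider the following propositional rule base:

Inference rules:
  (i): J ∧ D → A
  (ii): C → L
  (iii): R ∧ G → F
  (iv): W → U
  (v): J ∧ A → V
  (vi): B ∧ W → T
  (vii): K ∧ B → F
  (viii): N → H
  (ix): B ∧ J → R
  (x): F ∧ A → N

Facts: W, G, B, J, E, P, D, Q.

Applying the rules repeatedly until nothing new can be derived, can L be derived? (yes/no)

no

Round 1: (i) [J ∧ D → A]; (iv) [W → U]; (vi) [B ∧ W → T]; (ix) [B ∧ J → R]. New: A, U, T, R.
Round 2: (iii) [R ∧ G → F]; (v) [J ∧ A → V]. New: F, V.
Round 3: (x) [F ∧ A → N]. New: N.
Round 4: (viii) [N → H]. New: H.
Fixed point reached. L is concluded only by (ii); (ii) needs C (never derived).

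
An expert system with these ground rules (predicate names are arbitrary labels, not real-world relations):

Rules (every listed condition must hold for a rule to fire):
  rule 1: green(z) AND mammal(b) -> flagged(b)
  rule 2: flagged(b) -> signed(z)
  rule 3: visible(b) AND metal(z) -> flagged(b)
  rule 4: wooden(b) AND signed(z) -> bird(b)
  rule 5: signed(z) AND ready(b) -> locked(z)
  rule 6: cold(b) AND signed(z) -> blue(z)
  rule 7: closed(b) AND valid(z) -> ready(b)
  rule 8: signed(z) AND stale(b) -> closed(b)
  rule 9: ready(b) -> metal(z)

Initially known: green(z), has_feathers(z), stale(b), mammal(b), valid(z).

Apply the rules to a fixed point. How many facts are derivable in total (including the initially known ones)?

11

Round 1: rule 1 [green(z) AND mammal(b) -> flagged(b)]. Adds flagged(b).
Round 2: rule 2 [flagged(b) -> signed(z)]. Adds signed(z).
Round 3: rule 8 [signed(z) AND stale(b) -> closed(b)]. Adds closed(b).
Round 4: rule 7 [closed(b) AND valid(z) -> ready(b)]. Adds ready(b).
Round 5: rule 5 [signed(z) AND ready(b) -> locked(z)]; rule 9 [ready(b) -> metal(z)]. Adds locked(z), metal(z).
Closure: {closed(b), flagged(b), green(z), has_feathers(z), locked(z), mammal(b), metal(z), ready(b), signed(z), stale(b), valid(z)} — 11 facts.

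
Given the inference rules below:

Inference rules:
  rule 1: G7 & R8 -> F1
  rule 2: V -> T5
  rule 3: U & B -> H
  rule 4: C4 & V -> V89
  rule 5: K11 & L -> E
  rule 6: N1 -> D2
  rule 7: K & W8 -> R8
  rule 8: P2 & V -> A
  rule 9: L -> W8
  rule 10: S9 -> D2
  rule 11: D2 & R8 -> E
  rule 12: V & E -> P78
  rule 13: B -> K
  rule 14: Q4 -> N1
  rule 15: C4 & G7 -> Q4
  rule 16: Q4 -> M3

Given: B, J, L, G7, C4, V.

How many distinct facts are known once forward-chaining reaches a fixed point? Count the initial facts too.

18

Round 1 — rule 2, rule 4, rule 9, rule 13, rule 15, derive T5, V89, W8, K, Q4.
Round 2 — rule 7, rule 14, rule 16, derive R8, N1, M3.
Round 3 — rule 1, rule 6, derive F1, D2.
Round 4 — rule 11, derive E.
Round 5 — rule 12, derive P78.
Closure: {B, C4, D2, E, F1, G7, J, K, L, M3, N1, P78, Q4, R8, T5, V, V89, W8} — 18 facts.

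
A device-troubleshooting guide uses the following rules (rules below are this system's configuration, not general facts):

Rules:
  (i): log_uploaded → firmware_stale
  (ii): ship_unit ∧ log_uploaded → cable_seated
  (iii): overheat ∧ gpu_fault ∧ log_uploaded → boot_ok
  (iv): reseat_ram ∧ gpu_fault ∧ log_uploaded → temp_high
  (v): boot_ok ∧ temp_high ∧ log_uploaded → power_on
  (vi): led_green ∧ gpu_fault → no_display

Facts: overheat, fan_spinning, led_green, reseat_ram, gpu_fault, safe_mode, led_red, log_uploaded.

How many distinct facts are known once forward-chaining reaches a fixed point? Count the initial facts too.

13

Round 1: (i) [log_uploaded → firmware_stale]; (iii) [overheat ∧ gpu_fault ∧ log_uploaded → boot_ok]; (iv) [reseat_ram ∧ gpu_fault ∧ log_uploaded → temp_high]; (vi) [led_green ∧ gpu_fault → no_display]. New: firmware_stale, boot_ok, temp_high, no_display.
Round 2: (v) [boot_ok ∧ temp_high ∧ log_uploaded → power_on]. New: power_on.
Closure: {boot_ok, fan_spinning, firmware_stale, gpu_fault, led_green, led_red, log_uploaded, no_display, overheat, power_on, reseat_ram, safe_mode, temp_high} — 13 facts.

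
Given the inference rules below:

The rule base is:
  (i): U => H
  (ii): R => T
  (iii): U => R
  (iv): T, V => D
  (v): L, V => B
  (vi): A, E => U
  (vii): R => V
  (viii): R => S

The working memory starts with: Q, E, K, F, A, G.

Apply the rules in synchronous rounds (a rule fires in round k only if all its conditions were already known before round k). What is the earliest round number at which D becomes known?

4

Round 1 — (vi), derive U.
Round 2 — (i), (iii), derive H, R.
Round 3 — (ii), (vii), (viii), derive T, V, S.
Round 4 — (iv), derive D.
D first appears in round 4.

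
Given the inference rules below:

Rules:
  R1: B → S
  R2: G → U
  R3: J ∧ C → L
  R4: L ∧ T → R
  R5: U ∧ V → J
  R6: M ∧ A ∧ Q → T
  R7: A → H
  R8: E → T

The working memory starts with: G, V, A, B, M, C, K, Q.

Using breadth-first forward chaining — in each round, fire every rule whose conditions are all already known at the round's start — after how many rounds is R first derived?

4

Round 1 fires R1, R2, R6, R7, giving S, U, T, H.
Round 2 fires R5, giving J.
Round 3 fires R3, giving L.
Round 4 fires R4, giving R.
R first appears in round 4.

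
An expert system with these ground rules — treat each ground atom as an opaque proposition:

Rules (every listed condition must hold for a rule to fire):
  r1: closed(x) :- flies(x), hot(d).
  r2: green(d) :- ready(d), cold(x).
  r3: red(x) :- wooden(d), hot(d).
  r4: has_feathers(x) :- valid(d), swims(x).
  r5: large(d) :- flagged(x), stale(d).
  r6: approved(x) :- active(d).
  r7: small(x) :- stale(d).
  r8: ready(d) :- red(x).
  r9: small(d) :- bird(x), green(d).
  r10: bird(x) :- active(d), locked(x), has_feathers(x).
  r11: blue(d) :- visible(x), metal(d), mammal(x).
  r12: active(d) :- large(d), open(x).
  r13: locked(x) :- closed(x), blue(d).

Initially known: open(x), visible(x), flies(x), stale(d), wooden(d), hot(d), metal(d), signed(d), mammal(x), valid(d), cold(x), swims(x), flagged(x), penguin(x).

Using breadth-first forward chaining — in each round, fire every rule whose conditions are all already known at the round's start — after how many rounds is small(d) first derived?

[1] r1 [closed(x) :- flies(x), hot(d).]; r3 [red(x) :- wooden(d), hot(d).]; r4 [has_feathers(x) :- valid(d), swims(x).]; r5 [large(d) :- flagged(x), stale(d).]; r7 [small(x) :- stale(d).]; r11 [blue(d) :- visible(x), metal(d), mammal(x).]. ⇒ new: closed(x), red(x), has_feathers(x), large(d), small(x), blue(d).
[2] r8 [ready(d) :- red(x).]; r12 [active(d) :- large(d), open(x).]; r13 [locked(x) :- closed(x), blue(d).]. ⇒ new: ready(d), active(d), locked(x).
[3] r2 [green(d) :- ready(d), cold(x).]; r6 [approved(x) :- active(d).]; r10 [bird(x) :- active(d), locked(x), has_feathers(x).]. ⇒ new: green(d), approved(x), bird(x).
[4] r9 [small(d) :- bird(x), green(d).]. ⇒ new: small(d).
small(d) first appears in round 4.

4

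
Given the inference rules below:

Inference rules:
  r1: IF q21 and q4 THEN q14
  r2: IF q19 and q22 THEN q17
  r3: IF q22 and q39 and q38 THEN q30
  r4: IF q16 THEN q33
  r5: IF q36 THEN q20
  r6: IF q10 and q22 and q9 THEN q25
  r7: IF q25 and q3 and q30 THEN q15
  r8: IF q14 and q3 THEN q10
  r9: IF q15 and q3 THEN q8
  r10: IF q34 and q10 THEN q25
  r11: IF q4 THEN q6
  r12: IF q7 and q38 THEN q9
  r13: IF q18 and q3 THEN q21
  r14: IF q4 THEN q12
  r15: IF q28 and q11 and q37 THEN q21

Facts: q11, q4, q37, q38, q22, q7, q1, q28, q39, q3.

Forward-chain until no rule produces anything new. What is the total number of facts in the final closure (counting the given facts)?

20

Round 1: r3 [IF q22 and q39 and q38 THEN q30]; r11 [IF q4 THEN q6]; r12 [IF q7 and q38 THEN q9]; r14 [IF q4 THEN q12]; r15 [IF q28 and q11 and q37 THEN q21]. Adds q30, q6, q9, q12, q21.
Round 2: r1 [IF q21 and q4 THEN q14]. Adds q14.
Round 3: r8 [IF q14 and q3 THEN q10]. Adds q10.
Round 4: r6 [IF q10 and q22 and q9 THEN q25]. Adds q25.
Round 5: r7 [IF q25 and q3 and q30 THEN q15]. Adds q15.
Round 6: r9 [IF q15 and q3 THEN q8]. Adds q8.
Closure: {q1, q10, q11, q12, q14, q15, q21, q22, q25, q28, q3, q30, q37, q38, q39, q4, q6, q7, q8, q9} — 20 facts.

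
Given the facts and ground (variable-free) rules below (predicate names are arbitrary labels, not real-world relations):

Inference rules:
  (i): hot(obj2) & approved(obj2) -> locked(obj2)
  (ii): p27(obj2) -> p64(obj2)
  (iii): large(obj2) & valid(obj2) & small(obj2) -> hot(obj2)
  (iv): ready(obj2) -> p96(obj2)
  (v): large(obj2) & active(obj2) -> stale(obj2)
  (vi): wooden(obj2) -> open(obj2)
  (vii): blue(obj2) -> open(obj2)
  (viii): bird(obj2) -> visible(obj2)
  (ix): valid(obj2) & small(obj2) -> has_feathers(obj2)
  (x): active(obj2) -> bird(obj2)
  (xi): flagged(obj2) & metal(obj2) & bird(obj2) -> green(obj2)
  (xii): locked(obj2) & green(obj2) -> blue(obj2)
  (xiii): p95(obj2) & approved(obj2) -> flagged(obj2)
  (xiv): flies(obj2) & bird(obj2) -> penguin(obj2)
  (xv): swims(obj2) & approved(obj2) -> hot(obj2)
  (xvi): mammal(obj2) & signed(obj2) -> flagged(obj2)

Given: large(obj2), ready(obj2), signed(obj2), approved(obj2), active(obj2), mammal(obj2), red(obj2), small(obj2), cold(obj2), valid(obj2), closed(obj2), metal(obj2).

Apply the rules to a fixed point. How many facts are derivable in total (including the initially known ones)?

23

Round 1: (iii) [large(obj2) & valid(obj2) & small(obj2) -> hot(obj2)]; (iv) [ready(obj2) -> p96(obj2)]; (v) [large(obj2) & active(obj2) -> stale(obj2)]; (ix) [valid(obj2) & small(obj2) -> has_feathers(obj2)]; (x) [active(obj2) -> bird(obj2)]; (xvi) [mammal(obj2) & signed(obj2) -> flagged(obj2)]. New: hot(obj2), p96(obj2), stale(obj2), has_feathers(obj2), bird(obj2), flagged(obj2).
Round 2: (i) [hot(obj2) & approved(obj2) -> locked(obj2)]; (viii) [bird(obj2) -> visible(obj2)]; (xi) [flagged(obj2) & metal(obj2) & bird(obj2) -> green(obj2)]. New: locked(obj2), visible(obj2), green(obj2).
Round 3: (xii) [locked(obj2) & green(obj2) -> blue(obj2)]. New: blue(obj2).
Round 4: (vii) [blue(obj2) -> open(obj2)]. New: open(obj2).
Closure: {active(obj2), approved(obj2), bird(obj2), blue(obj2), closed(obj2), cold(obj2), flagged(obj2), green(obj2), has_feathers(obj2), hot(obj2), large(obj2), locked(obj2), mammal(obj2), metal(obj2), open(obj2), p96(obj2), ready(obj2), red(obj2), signed(obj2), small(obj2), stale(obj2), valid(obj2), visible(obj2)} — 23 facts.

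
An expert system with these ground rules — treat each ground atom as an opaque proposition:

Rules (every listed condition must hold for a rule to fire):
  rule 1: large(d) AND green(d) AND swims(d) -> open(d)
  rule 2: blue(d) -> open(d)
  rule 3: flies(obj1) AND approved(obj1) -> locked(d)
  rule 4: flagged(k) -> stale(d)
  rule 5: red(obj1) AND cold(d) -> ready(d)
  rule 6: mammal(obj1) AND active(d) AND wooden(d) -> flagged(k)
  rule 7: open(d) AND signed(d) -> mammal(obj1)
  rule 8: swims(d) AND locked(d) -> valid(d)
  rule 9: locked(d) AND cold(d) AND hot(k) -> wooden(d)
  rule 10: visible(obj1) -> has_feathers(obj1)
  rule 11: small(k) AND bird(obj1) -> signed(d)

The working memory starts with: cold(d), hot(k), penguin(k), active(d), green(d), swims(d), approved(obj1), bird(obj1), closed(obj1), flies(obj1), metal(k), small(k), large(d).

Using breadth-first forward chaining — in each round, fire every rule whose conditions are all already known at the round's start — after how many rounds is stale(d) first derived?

Round 1 fires rule 1, rule 3, rule 11, giving open(d), locked(d), signed(d).
Round 2 fires rule 7, rule 8, rule 9, giving mammal(obj1), valid(d), wooden(d).
Round 3 fires rule 6, giving flagged(k).
Round 4 fires rule 4, giving stale(d).
stale(d) first appears in round 4.

4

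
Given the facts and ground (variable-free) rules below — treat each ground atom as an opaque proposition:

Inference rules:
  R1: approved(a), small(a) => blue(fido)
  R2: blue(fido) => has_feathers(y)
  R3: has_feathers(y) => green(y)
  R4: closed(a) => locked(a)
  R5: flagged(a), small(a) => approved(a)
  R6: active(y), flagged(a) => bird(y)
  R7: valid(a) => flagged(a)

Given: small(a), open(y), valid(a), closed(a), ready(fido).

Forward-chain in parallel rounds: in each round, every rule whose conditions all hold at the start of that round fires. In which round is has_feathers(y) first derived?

4

Round 1 — R4, R7, derive locked(a), flagged(a).
Round 2 — R5, derive approved(a).
Round 3 — R1, derive blue(fido).
Round 4 — R2, derive has_feathers(y).
has_feathers(y) first appears in round 4.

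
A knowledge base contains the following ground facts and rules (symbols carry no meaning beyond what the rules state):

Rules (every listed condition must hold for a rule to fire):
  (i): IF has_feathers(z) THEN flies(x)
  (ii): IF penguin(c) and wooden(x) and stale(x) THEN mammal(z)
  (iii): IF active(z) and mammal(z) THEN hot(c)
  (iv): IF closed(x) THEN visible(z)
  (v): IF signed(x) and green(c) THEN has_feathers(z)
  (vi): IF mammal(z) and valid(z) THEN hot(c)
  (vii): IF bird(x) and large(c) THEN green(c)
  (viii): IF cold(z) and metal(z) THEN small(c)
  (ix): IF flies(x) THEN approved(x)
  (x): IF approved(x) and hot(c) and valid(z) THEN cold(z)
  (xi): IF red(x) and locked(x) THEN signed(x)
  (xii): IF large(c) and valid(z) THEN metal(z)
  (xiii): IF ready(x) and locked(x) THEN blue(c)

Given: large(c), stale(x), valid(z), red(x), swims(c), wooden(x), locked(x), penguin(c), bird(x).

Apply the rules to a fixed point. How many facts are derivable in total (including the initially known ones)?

19

[1] (ii) [IF penguin(c) and wooden(x) and stale(x) THEN mammal(z)]; (vii) [IF bird(x) and large(c) THEN green(c)]; (xi) [IF red(x) and locked(x) THEN signed(x)]; (xii) [IF large(c) and valid(z) THEN metal(z)]. ⇒ new: mammal(z), green(c), signed(x), metal(z).
[2] (v) [IF signed(x) and green(c) THEN has_feathers(z)]; (vi) [IF mammal(z) and valid(z) THEN hot(c)]. ⇒ new: has_feathers(z), hot(c).
[3] (i) [IF has_feathers(z) THEN flies(x)]. ⇒ new: flies(x).
[4] (ix) [IF flies(x) THEN approved(x)]. ⇒ new: approved(x).
[5] (x) [IF approved(x) and hot(c) and valid(z) THEN cold(z)]. ⇒ new: cold(z).
[6] (viii) [IF cold(z) and metal(z) THEN small(c)]. ⇒ new: small(c).
Closure: {approved(x), bird(x), cold(z), flies(x), green(c), has_feathers(z), hot(c), large(c), locked(x), mammal(z), metal(z), penguin(c), red(x), signed(x), small(c), stale(x), swims(c), valid(z), wooden(x)} — 19 facts.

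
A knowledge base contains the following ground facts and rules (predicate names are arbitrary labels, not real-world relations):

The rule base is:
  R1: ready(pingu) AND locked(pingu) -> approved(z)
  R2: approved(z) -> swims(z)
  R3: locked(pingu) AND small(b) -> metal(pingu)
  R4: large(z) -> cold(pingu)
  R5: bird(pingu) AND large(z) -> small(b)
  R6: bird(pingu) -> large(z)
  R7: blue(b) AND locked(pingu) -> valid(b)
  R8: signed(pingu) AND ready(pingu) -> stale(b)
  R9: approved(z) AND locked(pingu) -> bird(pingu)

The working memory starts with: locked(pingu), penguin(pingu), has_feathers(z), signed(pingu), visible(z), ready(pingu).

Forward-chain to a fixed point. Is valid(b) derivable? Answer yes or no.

Round 1: R1 [ready(pingu) AND locked(pingu) -> approved(z)]; R8 [signed(pingu) AND ready(pingu) -> stale(b)]. New: approved(z), stale(b).
Round 2: R2 [approved(z) -> swims(z)]; R9 [approved(z) AND locked(pingu) -> bird(pingu)]. New: swims(z), bird(pingu).
Round 3: R6 [bird(pingu) -> large(z)]. New: large(z).
Round 4: R4 [large(z) -> cold(pingu)]; R5 [bird(pingu) AND large(z) -> small(b)]. New: cold(pingu), small(b).
Round 5: R3 [locked(pingu) AND small(b) -> metal(pingu)]. New: metal(pingu).
Fixed point reached. valid(b) is concluded only by R7; R7 needs blue(b) (never derived).

no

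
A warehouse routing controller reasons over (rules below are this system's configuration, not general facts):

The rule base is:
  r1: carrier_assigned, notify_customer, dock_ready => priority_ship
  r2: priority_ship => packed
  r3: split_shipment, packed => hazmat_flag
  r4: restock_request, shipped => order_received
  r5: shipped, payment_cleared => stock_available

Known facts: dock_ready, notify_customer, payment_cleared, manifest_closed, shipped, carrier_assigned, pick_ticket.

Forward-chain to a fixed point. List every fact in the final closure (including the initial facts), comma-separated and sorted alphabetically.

[1] r1 [carrier_assigned, notify_customer, dock_ready => priority_ship]; r5 [shipped, payment_cleared => stock_available]. ⇒ new: priority_ship, stock_available.
[2] r2 [priority_ship => packed]. ⇒ new: packed.

carrier_assigned, dock_ready, manifest_closed, notify_customer, packed, payment_cleared, pick_ticket, priority_ship, shipped, stock_available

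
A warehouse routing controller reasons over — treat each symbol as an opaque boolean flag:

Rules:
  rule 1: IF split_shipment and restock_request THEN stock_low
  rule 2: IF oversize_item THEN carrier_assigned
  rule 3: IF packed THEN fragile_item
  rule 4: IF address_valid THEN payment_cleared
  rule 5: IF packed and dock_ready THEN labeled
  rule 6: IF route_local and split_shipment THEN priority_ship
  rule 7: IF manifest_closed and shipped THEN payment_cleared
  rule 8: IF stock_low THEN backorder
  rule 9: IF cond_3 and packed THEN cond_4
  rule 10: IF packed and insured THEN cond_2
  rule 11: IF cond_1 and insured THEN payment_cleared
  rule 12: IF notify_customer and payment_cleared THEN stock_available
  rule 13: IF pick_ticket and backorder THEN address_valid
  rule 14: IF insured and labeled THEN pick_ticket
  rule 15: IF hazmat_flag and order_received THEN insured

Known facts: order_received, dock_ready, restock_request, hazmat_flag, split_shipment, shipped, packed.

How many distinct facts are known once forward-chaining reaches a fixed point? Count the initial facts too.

Round 1 fires rule 1, rule 3, rule 5, rule 15, giving stock_low, fragile_item, labeled, insured.
Round 2 fires rule 8, rule 10, rule 14, giving backorder, cond_2, pick_ticket.
Round 3 fires rule 13, giving address_valid.
Round 4 fires rule 4, giving payment_cleared.
Closure: {address_valid, backorder, cond_2, dock_ready, fragile_item, hazmat_flag, insured, labeled, order_received, packed, payment_cleared, pick_ticket, restock_request, shipped, split_shipment, stock_low} — 16 facts.

16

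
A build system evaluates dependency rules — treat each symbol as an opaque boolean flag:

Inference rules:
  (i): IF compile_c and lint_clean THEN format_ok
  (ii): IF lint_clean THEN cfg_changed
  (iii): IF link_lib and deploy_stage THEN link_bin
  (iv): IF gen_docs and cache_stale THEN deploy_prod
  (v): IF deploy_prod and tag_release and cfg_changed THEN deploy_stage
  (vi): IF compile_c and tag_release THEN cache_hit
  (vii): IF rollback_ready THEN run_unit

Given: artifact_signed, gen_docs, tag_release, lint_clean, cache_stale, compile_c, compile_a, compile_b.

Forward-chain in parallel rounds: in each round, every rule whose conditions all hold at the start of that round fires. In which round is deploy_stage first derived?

2

Round 1: (i) [IF compile_c and lint_clean THEN format_ok]; (ii) [IF lint_clean THEN cfg_changed]; (iv) [IF gen_docs and cache_stale THEN deploy_prod]; (vi) [IF compile_c and tag_release THEN cache_hit]. New: format_ok, cfg_changed, deploy_prod, cache_hit.
Round 2: (v) [IF deploy_prod and tag_release and cfg_changed THEN deploy_stage]. New: deploy_stage.
deploy_stage first appears in round 2.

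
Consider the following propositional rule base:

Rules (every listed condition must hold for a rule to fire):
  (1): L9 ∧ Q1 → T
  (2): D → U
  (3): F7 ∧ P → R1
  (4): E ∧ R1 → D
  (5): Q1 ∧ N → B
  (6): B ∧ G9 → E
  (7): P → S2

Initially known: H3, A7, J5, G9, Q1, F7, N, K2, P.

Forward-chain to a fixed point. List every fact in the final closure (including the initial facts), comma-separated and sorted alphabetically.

Round 1: (3) [F7 ∧ P → R1]; (5) [Q1 ∧ N → B]; (7) [P → S2]. Adds R1, B, S2.
Round 2: (6) [B ∧ G9 → E]. Adds E.
Round 3: (4) [E ∧ R1 → D]. Adds D.
Round 4: (2) [D → U]. Adds U.

A7, B, D, E, F7, G9, H3, J5, K2, N, P, Q1, R1, S2, U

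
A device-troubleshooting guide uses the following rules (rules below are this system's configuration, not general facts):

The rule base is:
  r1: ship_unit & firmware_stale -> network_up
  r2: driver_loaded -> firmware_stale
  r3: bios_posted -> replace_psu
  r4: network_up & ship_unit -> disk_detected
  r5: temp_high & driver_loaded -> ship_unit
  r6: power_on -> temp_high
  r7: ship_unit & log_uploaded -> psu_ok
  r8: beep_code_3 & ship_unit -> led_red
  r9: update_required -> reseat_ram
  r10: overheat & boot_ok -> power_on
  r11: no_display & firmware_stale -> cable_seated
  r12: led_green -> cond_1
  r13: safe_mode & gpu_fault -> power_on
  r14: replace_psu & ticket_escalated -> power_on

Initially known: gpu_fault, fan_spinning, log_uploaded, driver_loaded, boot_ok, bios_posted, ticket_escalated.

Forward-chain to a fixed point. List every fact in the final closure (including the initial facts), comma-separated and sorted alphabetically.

Round 1 fires r2, r3, giving firmware_stale, replace_psu.
Round 2 fires r14, giving power_on.
Round 3 fires r6, giving temp_high.
Round 4 fires r5, giving ship_unit.
Round 5 fires r1, r7, giving network_up, psu_ok.
Round 6 fires r4, giving disk_detected.

bios_posted, boot_ok, disk_detected, driver_loaded, fan_spinning, firmware_stale, gpu_fault, log_uploaded, network_up, power_on, psu_ok, replace_psu, ship_unit, temp_high, ticket_escalated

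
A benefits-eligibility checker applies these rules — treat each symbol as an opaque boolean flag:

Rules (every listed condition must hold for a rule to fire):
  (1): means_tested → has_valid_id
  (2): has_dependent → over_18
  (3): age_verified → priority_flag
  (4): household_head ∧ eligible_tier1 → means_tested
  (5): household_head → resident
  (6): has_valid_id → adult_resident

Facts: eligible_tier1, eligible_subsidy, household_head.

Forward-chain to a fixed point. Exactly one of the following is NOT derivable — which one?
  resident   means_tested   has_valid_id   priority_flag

Round 1: (4) [household_head ∧ eligible_tier1 → means_tested]; (5) [household_head → resident]. Adds means_tested, resident.
Round 2: (1) [means_tested → has_valid_id]. Adds has_valid_id.
Round 3: (6) [has_valid_id → adult_resident]. Adds adult_resident.
Derived: means_tested (round 1), resident (round 1), has_valid_id (round 2). priority_flag never appears in any round.

priority_flag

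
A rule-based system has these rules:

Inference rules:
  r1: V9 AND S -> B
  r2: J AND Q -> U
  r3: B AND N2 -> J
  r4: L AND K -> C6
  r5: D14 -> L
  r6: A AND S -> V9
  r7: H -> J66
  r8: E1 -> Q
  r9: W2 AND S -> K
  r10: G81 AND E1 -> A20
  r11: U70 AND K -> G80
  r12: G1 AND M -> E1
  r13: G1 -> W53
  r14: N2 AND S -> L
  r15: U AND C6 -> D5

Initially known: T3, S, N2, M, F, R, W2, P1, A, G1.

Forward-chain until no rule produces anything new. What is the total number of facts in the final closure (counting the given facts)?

Round 1 — r6, r9, r12, r13, r14, derive V9, K, E1, W53, L.
Round 2 — r1, r4, r8, derive B, C6, Q.
Round 3 — r3, derive J.
Round 4 — r2, derive U.
Round 5 — r15, derive D5.
Closure: {A, B, C6, D5, E1, F, G1, J, K, L, M, N2, P1, Q, R, S, T3, U, V9, W2, W53} — 21 facts.

21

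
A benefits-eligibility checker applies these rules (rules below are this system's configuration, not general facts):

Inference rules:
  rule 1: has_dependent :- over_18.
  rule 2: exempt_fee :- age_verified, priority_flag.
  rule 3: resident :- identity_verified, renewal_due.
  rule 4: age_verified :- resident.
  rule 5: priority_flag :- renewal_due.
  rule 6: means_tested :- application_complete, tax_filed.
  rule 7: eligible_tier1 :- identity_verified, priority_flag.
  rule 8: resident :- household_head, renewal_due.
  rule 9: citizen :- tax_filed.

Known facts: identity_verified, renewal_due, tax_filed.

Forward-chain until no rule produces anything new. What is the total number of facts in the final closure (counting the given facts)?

9

Round 1: rule 3 [resident :- identity_verified, renewal_due.]; rule 5 [priority_flag :- renewal_due.]; rule 9 [citizen :- tax_filed.]. New: resident, priority_flag, citizen.
Round 2: rule 4 [age_verified :- resident.]; rule 7 [eligible_tier1 :- identity_verified, priority_flag.]. New: age_verified, eligible_tier1.
Round 3: rule 2 [exempt_fee :- age_verified, priority_flag.]. New: exempt_fee.
Closure: {age_verified, citizen, eligible_tier1, exempt_fee, identity_verified, priority_flag, renewal_due, resident, tax_filed} — 9 facts.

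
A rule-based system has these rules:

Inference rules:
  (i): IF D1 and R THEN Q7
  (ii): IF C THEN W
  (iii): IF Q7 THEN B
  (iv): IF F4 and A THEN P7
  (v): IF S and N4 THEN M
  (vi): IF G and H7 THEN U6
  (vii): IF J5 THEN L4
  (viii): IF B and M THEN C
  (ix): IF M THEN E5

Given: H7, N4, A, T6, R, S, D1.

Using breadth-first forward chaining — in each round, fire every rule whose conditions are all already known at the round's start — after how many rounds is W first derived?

4

Round 1: (i) [IF D1 and R THEN Q7]; (v) [IF S and N4 THEN M]. New: Q7, M.
Round 2: (iii) [IF Q7 THEN B]; (ix) [IF M THEN E5]. New: B, E5.
Round 3: (viii) [IF B and M THEN C]. New: C.
Round 4: (ii) [IF C THEN W]. New: W.
W first appears in round 4.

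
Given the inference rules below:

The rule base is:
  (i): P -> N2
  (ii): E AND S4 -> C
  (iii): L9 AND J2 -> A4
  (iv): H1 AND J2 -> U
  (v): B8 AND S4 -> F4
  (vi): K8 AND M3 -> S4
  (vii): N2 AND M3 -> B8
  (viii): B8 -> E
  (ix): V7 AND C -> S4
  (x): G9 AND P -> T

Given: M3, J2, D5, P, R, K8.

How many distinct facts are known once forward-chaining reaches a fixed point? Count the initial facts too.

12

Round 1: (i) [P -> N2]; (vi) [K8 AND M3 -> S4]. New: N2, S4.
Round 2: (vii) [N2 AND M3 -> B8]. New: B8.
Round 3: (v) [B8 AND S4 -> F4]; (viii) [B8 -> E]. New: F4, E.
Round 4: (ii) [E AND S4 -> C]. New: C.
Closure: {B8, C, D5, E, F4, J2, K8, M3, N2, P, R, S4} — 12 facts.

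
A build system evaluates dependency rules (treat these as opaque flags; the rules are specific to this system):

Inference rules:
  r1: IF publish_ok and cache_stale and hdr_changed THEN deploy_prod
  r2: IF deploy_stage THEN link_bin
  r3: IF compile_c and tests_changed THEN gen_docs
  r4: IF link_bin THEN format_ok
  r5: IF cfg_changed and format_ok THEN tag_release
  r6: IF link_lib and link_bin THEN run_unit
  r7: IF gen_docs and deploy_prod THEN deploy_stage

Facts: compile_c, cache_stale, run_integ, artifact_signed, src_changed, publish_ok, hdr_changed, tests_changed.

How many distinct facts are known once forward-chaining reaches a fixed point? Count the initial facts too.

13

Round 1: r1 [IF publish_ok and cache_stale and hdr_changed THEN deploy_prod]; r3 [IF compile_c and tests_changed THEN gen_docs]. New: deploy_prod, gen_docs.
Round 2: r7 [IF gen_docs and deploy_prod THEN deploy_stage]. New: deploy_stage.
Round 3: r2 [IF deploy_stage THEN link_bin]. New: link_bin.
Round 4: r4 [IF link_bin THEN format_ok]. New: format_ok.
Closure: {artifact_signed, cache_stale, compile_c, deploy_prod, deploy_stage, format_ok, gen_docs, hdr_changed, link_bin, publish_ok, run_integ, src_changed, tests_changed} — 13 facts.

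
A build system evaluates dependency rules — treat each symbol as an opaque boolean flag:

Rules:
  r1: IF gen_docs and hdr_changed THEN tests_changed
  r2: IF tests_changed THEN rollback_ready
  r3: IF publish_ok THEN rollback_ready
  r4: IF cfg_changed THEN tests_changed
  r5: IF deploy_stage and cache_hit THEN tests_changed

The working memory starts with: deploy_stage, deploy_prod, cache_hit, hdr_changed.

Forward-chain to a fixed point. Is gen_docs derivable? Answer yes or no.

Round 1: r5 [IF deploy_stage and cache_hit THEN tests_changed]. New: tests_changed.
Round 2: r2 [IF tests_changed THEN rollback_ready]. New: rollback_ready.
Fixed point reached. No rule has gen_docs as a consequent, and it is not given.

no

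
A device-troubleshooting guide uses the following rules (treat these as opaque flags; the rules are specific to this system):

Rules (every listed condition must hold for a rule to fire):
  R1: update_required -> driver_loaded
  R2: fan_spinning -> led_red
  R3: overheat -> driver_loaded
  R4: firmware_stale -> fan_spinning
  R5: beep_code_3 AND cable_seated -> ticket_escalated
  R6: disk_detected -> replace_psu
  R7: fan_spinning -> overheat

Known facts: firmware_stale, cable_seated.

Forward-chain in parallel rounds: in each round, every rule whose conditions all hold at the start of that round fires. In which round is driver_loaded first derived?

3

Round 1 — R4, derive fan_spinning.
Round 2 — R2, R7, derive led_red, overheat.
Round 3 — R3, derive driver_loaded.
driver_loaded first appears in round 3.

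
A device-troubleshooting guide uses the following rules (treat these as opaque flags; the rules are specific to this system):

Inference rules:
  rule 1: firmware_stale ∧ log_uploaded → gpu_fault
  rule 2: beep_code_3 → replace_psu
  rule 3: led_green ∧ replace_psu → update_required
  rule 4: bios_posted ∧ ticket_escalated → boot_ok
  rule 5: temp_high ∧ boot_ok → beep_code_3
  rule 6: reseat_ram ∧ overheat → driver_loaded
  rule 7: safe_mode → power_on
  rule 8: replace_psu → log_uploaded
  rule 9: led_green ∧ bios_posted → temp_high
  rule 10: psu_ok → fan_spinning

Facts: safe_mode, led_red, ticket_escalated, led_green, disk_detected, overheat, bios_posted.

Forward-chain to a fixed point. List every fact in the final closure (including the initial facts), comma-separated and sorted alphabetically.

Round 1 — rule 4, rule 7, rule 9, derive boot_ok, power_on, temp_high.
Round 2 — rule 5, derive beep_code_3.
Round 3 — rule 2, derive replace_psu.
Round 4 — rule 3, rule 8, derive update_required, log_uploaded.

beep_code_3, bios_posted, boot_ok, disk_detected, led_green, led_red, log_uploaded, overheat, power_on, replace_psu, safe_mode, temp_high, ticket_escalated, update_required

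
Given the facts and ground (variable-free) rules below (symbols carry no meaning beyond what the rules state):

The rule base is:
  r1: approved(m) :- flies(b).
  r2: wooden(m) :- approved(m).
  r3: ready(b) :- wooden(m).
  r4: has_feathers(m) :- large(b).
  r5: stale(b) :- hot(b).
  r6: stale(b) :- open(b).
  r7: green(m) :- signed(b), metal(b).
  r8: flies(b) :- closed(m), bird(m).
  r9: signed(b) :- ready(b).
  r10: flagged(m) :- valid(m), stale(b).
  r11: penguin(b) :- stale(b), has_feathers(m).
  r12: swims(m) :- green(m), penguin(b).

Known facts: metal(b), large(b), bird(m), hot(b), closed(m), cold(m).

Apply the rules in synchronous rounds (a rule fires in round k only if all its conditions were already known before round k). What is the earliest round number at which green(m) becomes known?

Round 1 — r4, r5, r8, derive has_feathers(m), stale(b), flies(b).
Round 2 — r1, r11, derive approved(m), penguin(b).
Round 3 — r2, derive wooden(m).
Round 4 — r3, derive ready(b).
Round 5 — r9, derive signed(b).
Round 6 — r7, derive green(m).
green(m) first appears in round 6.

6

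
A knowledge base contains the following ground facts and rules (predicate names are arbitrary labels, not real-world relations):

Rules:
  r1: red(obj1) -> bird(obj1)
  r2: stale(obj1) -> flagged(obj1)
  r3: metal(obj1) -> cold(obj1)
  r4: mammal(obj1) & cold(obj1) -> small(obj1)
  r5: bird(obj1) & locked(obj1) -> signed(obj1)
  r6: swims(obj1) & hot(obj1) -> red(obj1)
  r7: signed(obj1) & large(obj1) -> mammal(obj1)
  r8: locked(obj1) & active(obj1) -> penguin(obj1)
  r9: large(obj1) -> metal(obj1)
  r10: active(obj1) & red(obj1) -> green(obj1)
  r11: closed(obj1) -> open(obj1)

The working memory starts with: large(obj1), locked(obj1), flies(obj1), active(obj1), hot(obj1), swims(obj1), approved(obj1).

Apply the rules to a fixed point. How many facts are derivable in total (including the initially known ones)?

Round 1 fires r6, r8, r9, giving red(obj1), penguin(obj1), metal(obj1).
Round 2 fires r1, r3, r10, giving bird(obj1), cold(obj1), green(obj1).
Round 3 fires r5, giving signed(obj1).
Round 4 fires r7, giving mammal(obj1).
Round 5 fires r4, giving small(obj1).
Closure: {active(obj1), approved(obj1), bird(obj1), cold(obj1), flies(obj1), green(obj1), hot(obj1), large(obj1), locked(obj1), mammal(obj1), metal(obj1), penguin(obj1), red(obj1), signed(obj1), small(obj1), swims(obj1)} — 16 facts.

16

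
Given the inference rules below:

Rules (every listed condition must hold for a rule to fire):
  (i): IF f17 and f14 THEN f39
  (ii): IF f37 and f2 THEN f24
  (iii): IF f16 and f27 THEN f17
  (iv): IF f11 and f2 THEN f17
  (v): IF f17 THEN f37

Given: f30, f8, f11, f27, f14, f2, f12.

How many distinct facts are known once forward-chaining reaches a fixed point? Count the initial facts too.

Round 1: (iv) [IF f11 and f2 THEN f17]. Adds f17.
Round 2: (i) [IF f17 and f14 THEN f39]; (v) [IF f17 THEN f37]. Adds f39, f37.
Round 3: (ii) [IF f37 and f2 THEN f24]. Adds f24.
Closure: {f11, f12, f14, f17, f2, f24, f27, f30, f37, f39, f8} — 11 facts.

11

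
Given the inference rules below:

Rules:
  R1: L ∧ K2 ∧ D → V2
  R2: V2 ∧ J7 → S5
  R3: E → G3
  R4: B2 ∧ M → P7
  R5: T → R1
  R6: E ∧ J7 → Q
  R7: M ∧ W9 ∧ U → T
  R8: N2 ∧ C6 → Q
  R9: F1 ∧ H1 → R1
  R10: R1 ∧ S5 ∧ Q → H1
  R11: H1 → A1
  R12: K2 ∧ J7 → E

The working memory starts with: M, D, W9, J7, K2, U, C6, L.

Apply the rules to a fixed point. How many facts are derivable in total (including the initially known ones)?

17

Round 1: R1 [L ∧ K2 ∧ D → V2]; R7 [M ∧ W9 ∧ U → T]; R12 [K2 ∧ J7 → E]. New: V2, T, E.
Round 2: R2 [V2 ∧ J7 → S5]; R3 [E → G3]; R5 [T → R1]; R6 [E ∧ J7 → Q]. New: S5, G3, R1, Q.
Round 3: R10 [R1 ∧ S5 ∧ Q → H1]. New: H1.
Round 4: R11 [H1 → A1]. New: A1.
Closure: {A1, C6, D, E, G3, H1, J7, K2, L, M, Q, R1, S5, T, U, V2, W9} — 17 facts.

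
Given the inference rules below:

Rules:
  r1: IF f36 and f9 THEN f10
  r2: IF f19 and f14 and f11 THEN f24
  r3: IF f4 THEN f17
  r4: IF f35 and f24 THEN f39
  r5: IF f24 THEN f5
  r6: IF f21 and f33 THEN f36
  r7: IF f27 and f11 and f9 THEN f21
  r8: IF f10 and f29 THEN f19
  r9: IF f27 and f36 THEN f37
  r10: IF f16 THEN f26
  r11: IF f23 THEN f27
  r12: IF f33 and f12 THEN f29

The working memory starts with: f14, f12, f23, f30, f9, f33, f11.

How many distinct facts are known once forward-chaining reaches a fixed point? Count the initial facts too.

Round 1: r11 [IF f23 THEN f27]; r12 [IF f33 and f12 THEN f29]. New: f27, f29.
Round 2: r7 [IF f27 and f11 and f9 THEN f21]. New: f21.
Round 3: r6 [IF f21 and f33 THEN f36]. New: f36.
Round 4: r1 [IF f36 and f9 THEN f10]; r9 [IF f27 and f36 THEN f37]. New: f10, f37.
Round 5: r8 [IF f10 and f29 THEN f19]. New: f19.
Round 6: r2 [IF f19 and f14 and f11 THEN f24]. New: f24.
Round 7: r5 [IF f24 THEN f5]. New: f5.
Closure: {f10, f11, f12, f14, f19, f21, f23, f24, f27, f29, f30, f33, f36, f37, f5, f9} — 16 facts.

16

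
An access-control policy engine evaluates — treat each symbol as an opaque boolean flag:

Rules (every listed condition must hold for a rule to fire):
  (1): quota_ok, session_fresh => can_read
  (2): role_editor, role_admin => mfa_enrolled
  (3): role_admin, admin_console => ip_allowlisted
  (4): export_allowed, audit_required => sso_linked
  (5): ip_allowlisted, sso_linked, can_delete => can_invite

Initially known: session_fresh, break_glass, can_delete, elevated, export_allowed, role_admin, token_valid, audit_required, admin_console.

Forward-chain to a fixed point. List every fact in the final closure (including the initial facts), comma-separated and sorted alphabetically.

[1] (3) [role_admin, admin_console => ip_allowlisted]; (4) [export_allowed, audit_required => sso_linked]. ⇒ new: ip_allowlisted, sso_linked.
[2] (5) [ip_allowlisted, sso_linked, can_delete => can_invite]. ⇒ new: can_invite.

admin_console, audit_required, break_glass, can_delete, can_invite, elevated, export_allowed, ip_allowlisted, role_admin, session_fresh, sso_linked, token_valid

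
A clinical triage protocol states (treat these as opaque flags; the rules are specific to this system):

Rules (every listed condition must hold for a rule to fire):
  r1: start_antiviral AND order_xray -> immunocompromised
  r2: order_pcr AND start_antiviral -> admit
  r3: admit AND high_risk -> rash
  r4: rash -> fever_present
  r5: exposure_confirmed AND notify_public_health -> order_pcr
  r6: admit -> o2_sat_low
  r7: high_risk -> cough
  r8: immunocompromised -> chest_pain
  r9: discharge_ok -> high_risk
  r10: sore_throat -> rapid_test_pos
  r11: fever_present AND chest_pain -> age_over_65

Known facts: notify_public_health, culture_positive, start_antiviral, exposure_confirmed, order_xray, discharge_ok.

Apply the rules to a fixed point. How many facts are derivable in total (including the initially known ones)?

16

Round 1: r1 [start_antiviral AND order_xray -> immunocompromised]; r5 [exposure_confirmed AND notify_public_health -> order_pcr]; r9 [discharge_ok -> high_risk]. Adds immunocompromised, order_pcr, high_risk.
Round 2: r2 [order_pcr AND start_antiviral -> admit]; r7 [high_risk -> cough]; r8 [immunocompromised -> chest_pain]. Adds admit, cough, chest_pain.
Round 3: r3 [admit AND high_risk -> rash]; r6 [admit -> o2_sat_low]. Adds rash, o2_sat_low.
Round 4: r4 [rash -> fever_present]. Adds fever_present.
Round 5: r11 [fever_present AND chest_pain -> age_over_65]. Adds age_over_65.
Closure: {admit, age_over_65, chest_pain, cough, culture_positive, discharge_ok, exposure_confirmed, fever_present, high_risk, immunocompromised, notify_public_health, o2_sat_low, order_pcr, order_xray, rash, start_antiviral} — 16 facts.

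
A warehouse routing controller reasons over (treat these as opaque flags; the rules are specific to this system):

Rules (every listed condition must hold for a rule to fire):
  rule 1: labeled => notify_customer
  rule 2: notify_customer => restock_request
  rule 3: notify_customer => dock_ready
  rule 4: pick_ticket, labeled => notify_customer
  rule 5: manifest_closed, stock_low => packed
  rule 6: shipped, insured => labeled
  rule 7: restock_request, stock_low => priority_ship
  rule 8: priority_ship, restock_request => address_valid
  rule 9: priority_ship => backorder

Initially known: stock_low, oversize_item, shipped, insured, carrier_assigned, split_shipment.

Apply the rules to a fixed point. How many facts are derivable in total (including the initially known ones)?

Round 1: rule 6 [shipped, insured => labeled]. Adds labeled.
Round 2: rule 1 [labeled => notify_customer]. Adds notify_customer.
Round 3: rule 2 [notify_customer => restock_request]; rule 3 [notify_customer => dock_ready]. Adds restock_request, dock_ready.
Round 4: rule 7 [restock_request, stock_low => priority_ship]. Adds priority_ship.
Round 5: rule 8 [priority_ship, restock_request => address_valid]; rule 9 [priority_ship => backorder]. Adds address_valid, backorder.
Closure: {address_valid, backorder, carrier_assigned, dock_ready, insured, labeled, notify_customer, oversize_item, priority_ship, restock_request, shipped, split_shipment, stock_low} — 13 facts.

13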